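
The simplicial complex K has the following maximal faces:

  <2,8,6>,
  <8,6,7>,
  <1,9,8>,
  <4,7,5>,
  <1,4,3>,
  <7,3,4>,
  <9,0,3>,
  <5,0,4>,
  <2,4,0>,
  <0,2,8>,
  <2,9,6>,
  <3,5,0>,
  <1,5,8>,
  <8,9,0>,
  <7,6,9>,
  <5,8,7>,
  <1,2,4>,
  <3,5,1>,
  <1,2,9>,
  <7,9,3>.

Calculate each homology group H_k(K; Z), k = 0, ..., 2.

Order the vertices as 0 < 1 < 2 < 3 < 4 < 5 < 6 < 7 < 8 < 9. Listing each simplex with vertices in this order, K has dimension 2 with simplices:

  0-simplices (10): [0], [1], [2], [3], [4], [5], [6], [7], [8], [9]
  1-simplices (30): (30 of them)
  2-simplices (20): (20 of them)

so the chain groups are C_0 ≅ Z^10, C_1 ≅ Z^30, C_2 ≅ Z^20.

Boundary ∂_1: C_1 → C_0 sends each edge [p,q] (with p < q) to q − p.
The 10×30 boundary matrix has rank 9 and Smith normal form diag(1,1,1,1,1,1,1,1,1).

The boundary map ∂_2: C_2 → C_1 acts by ∂[p,q,r] = [q,r] − [p,r] + [p,q]. For instance
  ∂[6,7,8] = [7,8] − [6,8] + [6,7],
  ∂[2,6,9] = [6,9] − [2,9] + [2,6].
This gives a 30×20 integer matrix of rank 20; reducing to Smith normal form yields diagonal entries (1,1,1,1,1,1,1,1,1,1,1,1,1,1,1,1,1,1,1,2).

From H_k ≅ ker(∂_k) / im(∂_{k+1}) we obtain:

  H_0: rank C_0 − rank ∂_1 = 10 − 9 = 1, and the invariant factors of ∂_1 are all 1, so H_0 = Z.
  H_1: rank ker ∂_1 − rank ∂_2 = (30 − 9) − 20 = 1, and ∂_2 has invariant factor 2 > 1, so H_1 = Z ⊕ Z/2.
  H_2: rank ker ∂_2 − rank ∂_3 = (20 − 20) − 0 = 0, and there is no ∂_3, so H_2 = 0.

(K is a triangulation of the Klein bottle.)

H_0 ≅ Z,  H_1 ≅ Z ⊕ Z/2,  H_2 = 0.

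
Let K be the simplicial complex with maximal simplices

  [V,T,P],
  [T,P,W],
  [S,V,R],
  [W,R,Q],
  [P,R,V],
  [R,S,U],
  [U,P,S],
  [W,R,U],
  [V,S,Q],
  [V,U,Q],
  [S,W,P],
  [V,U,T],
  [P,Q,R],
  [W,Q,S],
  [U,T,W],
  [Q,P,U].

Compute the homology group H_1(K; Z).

H_1 = Z^2.

Fix the vertex order P < Q < R < S < T < U < V < W and write every simplex with vertices in increasing order. Then dim K = 2 and the simplices of K are:

  0-simplices (8): P, Q, R, S, T, U, V, W
  1-simplices (24): PQ, PR, PS, PT, PU, PV, PW, QR, QS, QU, QV, QW, RS, RU, RV, RW, SU, SV, SW, TU, TV, TW, UV, UW
  2-simplices (16): PQR, PQU, PRV, PSU, PSW, PTV, PTW, QRW, QSV, QSW, QUV, RSU, RSV, RUW, TUV, TUW

giving chain groups C_0 ≅ Z^8, C_1 ≅ Z^24, C_2 ≅ Z^16.

Boundary ∂_1: C_1 → C_0 maps an edge to its endpoints' difference, ∂[p,q] = q − p. For instance
  ∂RS = S − R.
The resulting 8×24 matrix has rank 7, and its Smith normal form has invariant factors (1,1,1,1,1,1,1).

The boundary map ∂_2: C_2 → C_1 acts by ∂[p,q,r] = [q,r] − [p,r] + [p,q]. For instance
  ∂PTW = TW − PW + PT,
  ∂PQR = QR − PR + PQ.
The resulting 24×16 matrix has rank 15, and its Smith normal form has invariant factors (1,1,1,1,1,1,1,1,1,1,1,1,1,1,1).

Now H_k = ker ∂_k / im ∂_{k+1}, so:

  H_1: rank ker ∂_1 − rank ∂_2 = (24 − 7) − 15 = 2, and the invariant factors of ∂_2 are all 1, so H_1 ≅ Z^2.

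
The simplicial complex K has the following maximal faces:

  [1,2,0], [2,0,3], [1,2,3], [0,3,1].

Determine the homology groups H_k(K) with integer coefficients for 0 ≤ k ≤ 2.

We work with the vertex ordering 0 < 1 < 2 < 3. The simplices of K, each written with vertices in increasing order, are:

  0-simplices (4): [0], [1], [2], [3]
  1-simplices (6): [0,1], [0,2], [0,3], [1,2], [1,3], [2,3]
  2-simplices (4): [0,1,2], [0,1,3], [0,2,3], [1,2,3]

Hence C_0 ≅ Z^4, C_1 ≅ Z^6, C_2 ≅ Z^4.

∂_1: C_1 → C_0 sends each edge [p,q] (with p < q) to q − p.
This gives a 4×6 integer matrix of rank 3; reducing to Smith normal form yields diagonal entries (1,1,1).

The boundary map ∂_2: C_2 → C_1 maps a triangle to the signed sum of its edges. For instance
  ∂[1,2,3] = [2,3] − [1,3] + [1,2],
  ∂[0,2,3] = [2,3] − [0,3] + [0,2].
The 6×4 boundary matrix has rank 3 and Smith normal form diag(1,1,1).

Now H_k = ker ∂_k / im ∂_{k+1}, so:

  H_0: rank C_0 − rank ∂_1 = 4 − 3 = 1, and the invariant factors of ∂_1 are all 1, so H_0 = Z.
  H_1: rank ker ∂_1 − rank ∂_2 = (6 − 3) − 3 = 0, and the invariant factors of ∂_2 are all 1, so H_1 = 0.
  H_2: rank ker ∂_2 − rank ∂_3 = (4 − 3) − 0 = 1, and there is no ∂_3, so H_2 = Z.

As a check, the Euler characteristic is 4 − 6 + 4 = 2, which agrees with 1 − 0 + 1 = 2.

H_0 = Z,  H_1 = 0,  H_2 = Z.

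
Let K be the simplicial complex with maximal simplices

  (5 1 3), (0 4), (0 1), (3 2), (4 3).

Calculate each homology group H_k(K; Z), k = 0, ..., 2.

We work with the vertex ordering 0 < 1 < 2 < 3 < 4 < 5. The simplices of K, each written with vertices in increasing order, are:

  0-simplices (6): [0], [1], [2], [3], [4], [5]
  1-simplices (7): [0,1], [0,4], [1,3], [1,5], [2,3], [3,4], [3,5]
  2-simplices (1): [1,3,5]

giving chain groups C_0 ≅ Z^6, C_1 ≅ Z^7, C_2 ≅ Z^1.

The boundary map ∂_1: C_1 → C_0 is given by ∂[p,q] = [q] − [p]. For instance
  ∂[1,5] = [5] − [1].
As a 6×7 matrix over Z this has rank 5, with invariant factors (1,1,1,1,1).

∂_2: C_2 → C_1 acts by ∂[p,q,r] = [q,r] − [p,r] + [p,q]. For instance
  ∂[1,3,5] = [3,5] − [1,5] + [1,3].
The resulting 7×1 matrix has rank 1, and its Smith normal form has invariant factors (1).

Reading off H_k = ker ∂_k / im ∂_{k+1}:

  H_0: rank C_0 − rank ∂_1 = 6 − 5 = 1, and the invariant factors of ∂_1 are all 1, so H_0 = Z.
  H_1: rank ker ∂_1 − rank ∂_2 = (7 − 5) − 1 = 1, and the invariant factors of ∂_2 are all 1, so H_1 = Z.
  H_2: rank ker ∂_2 − rank ∂_3 = (1 − 1) − 0 = 0, and there is no ∂_3, so H_2 = 0.

H_0 = Z,  H_1 = Z,  H_2 = 0.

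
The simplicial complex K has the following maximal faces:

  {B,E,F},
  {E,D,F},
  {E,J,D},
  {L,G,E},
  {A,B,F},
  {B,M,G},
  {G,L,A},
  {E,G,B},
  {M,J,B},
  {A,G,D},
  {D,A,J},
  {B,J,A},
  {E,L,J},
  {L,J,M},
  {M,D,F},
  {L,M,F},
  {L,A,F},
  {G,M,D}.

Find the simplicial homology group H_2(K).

We work with the vertex ordering A < B < D < E < F < G < J < L < M. The simplices of K, each written with vertices in increasing order, are:

  0-simplices (9): A, B, D, E, F, G, J, L, M
  1-simplices (27): AB, AD, AF, AG, AJ, AL, BE, BF, BG, BJ, BM, DE, DF, DG, DJ, DM, EF, EG, EJ, EL, FL, FM, GL, GM, JL, JM, LM
  2-simplices (18): ABF, ABJ, ADG, ADJ, AFL, AGL, BEF, BEG, BGM, BJM, DEF, DEJ, DFM, DGM, EGL, EJL, FLM, JLM

so the chain groups are C_0 ≅ Z^9, C_1 ≅ Z^27, C_2 ≅ Z^18.

∂_1: C_1 → C_0 sends each edge [p,q] (with p < q) to q − p. For instance
  ∂EF = F − E.
The 9×27 boundary matrix has rank 8 and Smith normal form diag(1,1,1,1,1,1,1,1).

∂_2: C_2 → C_1 acts by ∂[p,q,r] = [q,r] − [p,r] + [p,q]. For instance
  ∂DGM = GM − DM + DG,
  ∂ADJ = DJ − AJ + AD.
This gives a 27×18 integer matrix of rank 17; reducing to Smith normal form yields diagonal entries (1,1,1,1,1,1,1,1,1,1,1,1,1,1,1,1,1).

Now H_k = ker ∂_k / im ∂_{k+1}, so:

  H_2: rank ker ∂_2 − rank ∂_3 = (18 − 17) − 0 = 1, and there is no ∂_3, so H_2 ≅ Z.

(K is a triangulation of the torus T^2.)

H_2 = Z.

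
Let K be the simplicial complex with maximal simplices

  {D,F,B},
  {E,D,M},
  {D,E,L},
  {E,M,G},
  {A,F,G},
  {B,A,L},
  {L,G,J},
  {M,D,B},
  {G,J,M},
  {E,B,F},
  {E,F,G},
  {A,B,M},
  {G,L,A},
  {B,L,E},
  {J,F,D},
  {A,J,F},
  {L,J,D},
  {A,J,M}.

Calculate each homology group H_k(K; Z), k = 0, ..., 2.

H_0 = Z,  H_1 = Z ⊕ Z/2,  H_2 = 0.

Fix the vertex order A < B < D < E < F < G < J < L < M and write every simplex with vertices in increasing order. Then dim K = 2 and the simplices of K are:

  0-simplices (9): A, B, D, E, F, G, J, L, M
  1-simplices (27): AB, AF, AG, AJ, AL, AM, BD, BE, BF, BL, BM, DE, DF, DJ, DL, DM, EF, EG, EL, EM, FG, FJ, GJ, GL, GM, JL, JM
  2-simplices (18): ABL, ABM, AFG, AFJ, AGL, AJM, BDF, BDM, BEF, BEL, DEL, DEM, DFJ, DJL, EFG, EGM, GJL, GJM

so the chain groups are C_0 ≅ Z^9, C_1 ≅ Z^27, C_2 ≅ Z^18.

∂_1: C_1 → C_0 sends each edge [p,q] (with p < q) to q − p. For instance
  ∂DE = E − D.
This gives a 9×27 integer matrix of rank 8; reducing to Smith normal form yields diagonal entries (1,1,1,1,1,1,1,1).

Boundary ∂_2: C_2 → C_1 acts by ∂[p,q,r] = [q,r] − [p,r] + [p,q]. For instance
  ∂ABM = BM − AM + AB,
  ∂AFJ = FJ − AJ + AF.
As a 27×18 matrix over Z this has rank 18, with invariant factors (1,1,1,1,1,1,1,1,1,1,1,1,1,1,1,1,1,2).

Now H_k = ker ∂_k / im ∂_{k+1}, so:

  H_0: rank C_0 − rank ∂_1 = 9 − 8 = 1, and the invariant factors of ∂_1 are all 1, so H_0 = Z.
  H_1: rank ker ∂_1 − rank ∂_2 = (27 − 8) − 18 = 1, and ∂_2 has invariant factor 2 > 1, so H_1 = Z ⊕ Z/2.
  H_2: rank ker ∂_2 − rank ∂_3 = (18 − 18) − 0 = 0, and there is no ∂_3, so H_2 = 0.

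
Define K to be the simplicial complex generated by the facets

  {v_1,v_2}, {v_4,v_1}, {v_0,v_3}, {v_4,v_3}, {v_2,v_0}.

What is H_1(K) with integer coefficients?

H_1 ≅ Z.

Take the total order v_0 < v_1 < v_2 < v_3 < v_4 on the vertex set. Then K (dimension 1) consists of the simplices:

  0-simplices (5): [v_0], [v_1], [v_2], [v_3], [v_4]
  1-simplices (5): [v_0,v_2], [v_0,v_3], [v_1,v_2], [v_1,v_4], [v_3,v_4]

Hence C_0 ≅ Z^5, C_1 ≅ Z^5.

Boundary ∂_1: C_1 → C_0 maps an edge to its endpoints' difference, ∂[p,q] = q − p.
This gives a 5×5 integer matrix of rank 4; reducing to Smith normal form yields diagonal entries (1,1,1,1).

Reading off H_k = ker ∂_k / im ∂_{k+1}:

  H_1: rank ker ∂_1 − rank ∂_2 = (5 − 4) − 0 = 1, and there is no ∂_2, so H_1 ≅ Z.

(K is a triangulation of the circle S^1.)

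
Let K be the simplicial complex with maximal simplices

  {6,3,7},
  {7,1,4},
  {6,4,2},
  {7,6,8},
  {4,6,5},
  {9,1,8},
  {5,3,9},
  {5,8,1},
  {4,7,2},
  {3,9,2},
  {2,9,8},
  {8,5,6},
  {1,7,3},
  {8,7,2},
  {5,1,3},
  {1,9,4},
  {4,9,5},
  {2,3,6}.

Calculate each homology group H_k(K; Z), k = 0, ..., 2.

Order the vertices as 1 < 2 < 3 < 4 < 5 < 6 < 7 < 8 < 9. Listing each simplex with vertices in this order, K has dimension 2 with simplices:

  0-simplices (9): [1], [2], [3], [4], [5], [6], [7], [8], [9]
  1-simplices (27): (27 of them)
  2-simplices (18): [1,3,5], [1,3,7], [1,4,7], [1,4,9], [1,5,8], [1,8,9], [2,3,6], [2,3,9], [2,4,6], [2,4,7], [2,7,8], [2,8,9], [3,5,9], [3,6,7], [4,5,6], [4,5,9], [5,6,8], [6,7,8]

giving chain groups C_0 ≅ Z^9, C_1 ≅ Z^27, C_2 ≅ Z^18.

The boundary map ∂_1: C_1 → C_0 is given by ∂[p,q] = [q] − [p]. For instance
  ∂[5,9] = [9] − [5].
The 9×27 boundary matrix has rank 8 and Smith normal form diag(1,1,1,1,1,1,1,1).

Boundary ∂_2: C_2 → C_1 acts by ∂[p,q,r] = [q,r] − [p,r] + [p,q]. For instance
  ∂[2,8,9] = [8,9] − [2,9] + [2,8],
  ∂[2,3,9] = [3,9] − [2,9] + [2,3].
The 27×18 boundary matrix has rank 18 and Smith normal form diag(1,1,1,1,1,1,1,1,1,1,1,1,1,1,1,1,1,2).

Now H_k = ker ∂_k / im ∂_{k+1}, so:

  H_0: rank C_0 − rank ∂_1 = 9 − 8 = 1, and the invariant factors of ∂_1 are all 1, so H_0 = Z.
  H_1: rank ker ∂_1 − rank ∂_2 = (27 − 8) − 18 = 1, and ∂_2 has invariant factor 2 > 1, so H_1 = Z × Z/2.
  H_2: rank ker ∂_2 − rank ∂_3 = (18 − 18) − 0 = 0, and there is no ∂_3, so H_2 = 0.

As a check, the Euler characteristic is 9 − 27 + 18 = 0, which agrees with 1 − 1 + 0 = 0.

H_0 = Z,  H_1 = Z × Z/2,  H_2 = 0.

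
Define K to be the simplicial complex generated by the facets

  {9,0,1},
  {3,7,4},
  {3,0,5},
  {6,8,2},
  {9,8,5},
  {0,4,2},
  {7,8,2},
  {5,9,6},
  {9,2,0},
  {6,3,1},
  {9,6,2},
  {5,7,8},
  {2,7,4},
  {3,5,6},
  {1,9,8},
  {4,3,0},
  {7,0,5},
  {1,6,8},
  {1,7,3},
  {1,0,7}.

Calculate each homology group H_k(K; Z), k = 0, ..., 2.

H_0 = Z,  H_1 = Z ⊕ Z_2,  H_2 = 0.

Order the vertices as 0 < 1 < 2 < 3 < 4 < 5 < 6 < 7 < 8 < 9. Listing each simplex with vertices in this order, K has dimension 2 with simplices:

  0-simplices (10): [0], [1], [2], [3], [4], [5], [6], [7], [8], [9]
  1-simplices (30): (30 of them)
  2-simplices (20): (20 of them)

Hence C_0 ≅ Z^10, C_1 ≅ Z^30, C_2 ≅ Z^20.

∂_1: C_1 → C_0 maps an edge to its endpoints' difference, ∂[p,q] = q − p. For instance
  ∂[4,7] = [7] − [4].
This gives a 10×30 integer matrix of rank 9; reducing to Smith normal form yields diagonal entries (1,1,1,1,1,1,1,1,1).

∂_2: C_2 → C_1 acts by ∂[p,q,r] = [q,r] − [p,r] + [p,q]. For instance
  ∂[1,6,8] = [6,8] − [1,8] + [1,6],
  ∂[0,3,5] = [3,5] − [0,5] + [0,3].
The resulting 30×20 matrix has rank 20, and its Smith normal form has invariant factors (1,1,1,1,1,1,1,1,1,1,1,1,1,1,1,1,1,1,1,2).

Now H_k = ker ∂_k / im ∂_{k+1}, so:

  H_0: rank C_0 − rank ∂_1 = 10 − 9 = 1, and the invariant factors of ∂_1 are all 1, so H_0 = Z.
  H_1: rank ker ∂_1 − rank ∂_2 = (30 − 9) − 20 = 1, and ∂_2 has invariant factor 2 > 1, so H_1 = Z ⊕ Z_2.
  H_2: rank ker ∂_2 − rank ∂_3 = (20 − 20) − 0 = 0, and there is no ∂_3, so H_2 = 0.

As a check, the Euler characteristic is 10 − 30 + 20 = 0, which agrees with 1 − 1 + 0 = 0.
(K is a triangulation of the Klein bottle.)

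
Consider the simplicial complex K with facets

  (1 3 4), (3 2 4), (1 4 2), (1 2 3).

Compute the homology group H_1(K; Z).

K has 4 vertices, 6 edges, 4 triangles.
rank ∂_1 = 3, rank ∂_2 = 3 ⇒ b_1 = 6 − 3 − 3 = 0; all invariant factors of ∂_2 are 1 so no torsion. So H_1 = 0.

H_1 ≅ 0.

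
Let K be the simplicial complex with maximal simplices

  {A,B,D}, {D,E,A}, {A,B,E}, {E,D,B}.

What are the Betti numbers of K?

b_0 = 1, b_1 = 0, b_2 = 1.

Fix the vertex order A < B < D < E and write every simplex with vertices in increasing order. Then dim K = 2 and the simplices of K are:

  0-simplices (4): A, B, D, E
  1-simplices (6): AB, AD, AE, BD, BE, DE
  2-simplices (4): ABD, ABE, ADE, BDE

Hence C_0 ≅ Z^4, C_1 ≅ Z^6, C_2 ≅ Z^4.

∂_1: C_1 → C_0 is given by ∂[p,q] = [q] − [p]. For instance
  ∂AD = D − A.
As a 4×6 matrix over Z this has rank 3, with invariant factors (1,1,1).

The boundary map ∂_2: C_2 → C_1 sends each 2-simplex [p,q,r] to [q,r] − [p,r] + [p,q]. For instance
  ∂BDE = DE − BE + BD,
  ∂ADE = DE − AE + AD.
This gives a 6×4 integer matrix of rank 3; reducing to Smith normal form yields diagonal entries (1,1,1).

Reading off H_k = ker ∂_k / im ∂_{k+1}:

  H_0: rank C_0 − rank ∂_1 = 4 − 3 = 1, and the invariant factors of ∂_1 are all 1, so H_0 ≅ Z.
  H_1: rank ker ∂_1 − rank ∂_2 = (6 − 3) − 3 = 0, and the invariant factors of ∂_2 are all 1, so H_1 ≅ 0.
  H_2: rank ker ∂_2 − rank ∂_3 = (4 − 3) − 0 = 1, and there is no ∂_3, so H_2 ≅ Z.

Hence the Betti numbers are b_0 = 1, b_1 = 0, b_2 = 1.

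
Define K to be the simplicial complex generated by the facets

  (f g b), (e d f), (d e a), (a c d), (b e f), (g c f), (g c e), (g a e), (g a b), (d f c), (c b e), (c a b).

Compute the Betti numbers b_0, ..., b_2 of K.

Fix the vertex order a < b < c < d < e < f < g and write every simplex with vertices in increasing order. Then dim K = 2 and the simplices of K are:

  0-simplices (7): a, b, c, d, e, f, g
  1-simplices (18): ab, ac, ad, ae, ag, bc, be, bf, bg, cd, ce, cf, cg, de, df, ef, eg, fg
  2-simplices (12): abc, abg, acd, ade, aeg, bce, bef, bfg, cdf, ceg, cfg, def

Hence C_0 ≅ Z^7, C_1 ≅ Z^18, C_2 ≅ Z^12.

The boundary map ∂_1: C_1 → C_0 sends each edge [p,q] (with p < q) to q − p. For instance
  ∂bg = g − b.
The resulting 7×18 matrix has rank 6, and its Smith normal form has invariant factors (1,1,1,1,1,1).

Boundary ∂_2: C_2 → C_1 sends each 2-simplex [p,q,r] to [q,r] − [p,r] + [p,q]. For instance
  ∂ceg = eg − cg + ce,
  ∂bfg = fg − bg + bf.
As a 18×12 matrix over Z this has rank 12, with invariant factors (1,1,1,1,1,1,1,1,1,1,1,2).

Now H_k = ker ∂_k / im ∂_{k+1}, so:

  H_0: rank C_0 − rank ∂_1 = 7 − 6 = 1, and the invariant factors of ∂_1 are all 1, so H_0 = Z.
  H_1: rank ker ∂_1 − rank ∂_2 = (18 − 6) − 12 = 0, and ∂_2 has invariant factor 2 > 1, so H_1 = Z/2.
  H_2: rank ker ∂_2 − rank ∂_3 = (12 − 12) − 0 = 0, and there is no ∂_3, so H_2 = 0.

Hence the Betti numbers are b_0 = 1, b_1 = 0, b_2 = 0.

b_0 = 1, b_1 = 0, b_2 = 0.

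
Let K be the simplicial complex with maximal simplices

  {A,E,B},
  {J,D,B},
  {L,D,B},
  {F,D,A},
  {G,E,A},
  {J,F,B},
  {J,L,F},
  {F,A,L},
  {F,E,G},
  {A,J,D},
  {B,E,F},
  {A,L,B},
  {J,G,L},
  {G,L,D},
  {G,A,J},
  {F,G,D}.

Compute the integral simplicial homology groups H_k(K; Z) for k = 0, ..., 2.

Fix the vertex order A < B < D < E < F < G < J < L and write every simplex with vertices in increasing order. Then dim K = 2 and the simplices of K are:

  0-simplices (8): A, B, D, E, F, G, J, L
  1-simplices (24): AB, AD, AE, AF, AG, AJ, AL, BD, BE, BF, BJ, BL, DF, DG, DJ, DL, EF, EG, FG, FJ, FL, GJ, GL, JL
  2-simplices (16): ABE, ABL, ADF, ADJ, AEG, AFL, AGJ, BDJ, BDL, BEF, BFJ, DFG, DGL, EFG, FJL, GJL

giving chain groups C_0 ≅ Z^8, C_1 ≅ Z^24, C_2 ≅ Z^16.

Boundary ∂_1: C_1 → C_0 maps an edge to its endpoints' difference, ∂[p,q] = q − p. For instance
  ∂DL = L − D.
This gives a 8×24 integer matrix of rank 7; reducing to Smith normal form yields diagonal entries (1,1,1,1,1,1,1).

The boundary map ∂_2: C_2 → C_1 sends each 2-simplex [p,q,r] to [q,r] − [p,r] + [p,q]. For instance
  ∂BFJ = FJ − BJ + BF,
  ∂ADF = DF − AF + AD.
As a 24×16 matrix over Z this has rank 15, with invariant factors (1,1,1,1,1,1,1,1,1,1,1,1,1,1,1).

Now H_k = ker ∂_k / im ∂_{k+1}, so:

  H_0: rank C_0 − rank ∂_1 = 8 − 7 = 1, and the invariant factors of ∂_1 are all 1, so H_0 ≅ Z.
  H_1: rank ker ∂_1 − rank ∂_2 = (24 − 7) − 15 = 2, and the invariant factors of ∂_2 are all 1, so H_1 ≅ Z^2.
  H_2: rank ker ∂_2 − rank ∂_3 = (16 − 15) − 0 = 1, and there is no ∂_3, so H_2 ≅ Z.

(K is a triangulation of the torus T^2.)

H_0 = Z,  H_1 = Z^2,  H_2 = Z.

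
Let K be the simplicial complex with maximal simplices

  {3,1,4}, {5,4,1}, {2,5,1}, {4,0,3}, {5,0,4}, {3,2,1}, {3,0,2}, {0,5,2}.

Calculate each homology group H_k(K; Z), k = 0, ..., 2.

H_0 = Z,  H_1 = 0,  H_2 = Z.

Take the total order 0 < 1 < 2 < 3 < 4 < 5 on the vertex set. Then K (dimension 2) consists of the simplices:

  0-simplices (6): [0], [1], [2], [3], [4], [5]
  1-simplices (12): [0,2], [0,3], [0,4], [0,5], [1,2], [1,3], [1,4], [1,5], [2,3], [2,5], [3,4], [4,5]
  2-simplices (8): [0,2,3], [0,2,5], [0,3,4], [0,4,5], [1,2,3], [1,2,5], [1,3,4], [1,4,5]

so the chain groups are C_0 ≅ Z^6, C_1 ≅ Z^12, C_2 ≅ Z^8.

Boundary ∂_1: C_1 → C_0 is given by ∂[p,q] = [q] − [p].
This gives a 6×12 integer matrix of rank 5; reducing to Smith normal form yields diagonal entries (1,1,1,1,1).

Boundary ∂_2: C_2 → C_1 sends each 2-simplex [p,q,r] to [q,r] − [p,r] + [p,q]. For instance
  ∂[0,3,4] = [3,4] − [0,4] + [0,3],
  ∂[0,2,5] = [2,5] − [0,5] + [0,2].
The resulting 12×8 matrix has rank 7, and its Smith normal form has invariant factors (1,1,1,1,1,1,1).

Reading off H_k = ker ∂_k / im ∂_{k+1}:

  H_0: rank C_0 − rank ∂_1 = 6 − 5 = 1, and the invariant factors of ∂_1 are all 1, so H_0 ≅ Z.
  H_1: rank ker ∂_1 − rank ∂_2 = (12 − 5) − 7 = 0, and the invariant factors of ∂_2 are all 1, so H_1 ≅ 0.
  H_2: rank ker ∂_2 − rank ∂_3 = (8 − 7) − 0 = 1, and there is no ∂_3, so H_2 ≅ Z.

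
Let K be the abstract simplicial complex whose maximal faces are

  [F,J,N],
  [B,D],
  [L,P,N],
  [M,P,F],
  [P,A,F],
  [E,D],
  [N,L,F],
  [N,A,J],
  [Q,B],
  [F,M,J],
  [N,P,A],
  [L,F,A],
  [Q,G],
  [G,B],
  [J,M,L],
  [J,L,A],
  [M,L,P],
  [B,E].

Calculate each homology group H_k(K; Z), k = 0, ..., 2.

K has 12 vertices, 24 edges, 12 triangles.
rank ∂_0 = 0, rank ∂_1 = 10 ⇒ b_0 = 12 − 0 − 10 = 2; all invariant factors of ∂_1 are 1 so no torsion. So H_0 ≅ Z^2.
rank ∂_1 = 10, rank ∂_2 = 12 ⇒ b_1 = 24 − 10 − 12 = 2; ∂_2 has invariant factor(s) [2] giving torsion. So H_1 ≅ Z^2 ⊕ Z/2.
rank ∂_2 = 12, rank ∂_3 = 0 ⇒ b_2 = 12 − 12 − 0 = 0. So H_2 ≅ 0.

H_0 = Z^2,  H_1 = Z^2 ⊕ Z/2,  H_2 = 0.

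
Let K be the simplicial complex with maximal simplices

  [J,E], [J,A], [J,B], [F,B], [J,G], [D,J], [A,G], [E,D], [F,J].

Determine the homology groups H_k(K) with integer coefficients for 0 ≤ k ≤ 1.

H_0 ≅ Z,  H_1 ≅ Z^3.

Order the vertices as A < B < D < E < F < G < J. Listing each simplex with vertices in this order, K has dimension 1 with simplices:

  0-simplices (7): A, B, D, E, F, G, J
  1-simplices (9): AG, AJ, BF, BJ, DE, DJ, EJ, FJ, GJ

so the chain groups are C_0 ≅ Z^7, C_1 ≅ Z^9.

∂_1: C_1 → C_0 maps an edge to its endpoints' difference, ∂[p,q] = q − p. For instance
  ∂BF = F − B.
The resulting 7×9 matrix has rank 6, and its Smith normal form has invariant factors (1,1,1,1,1,1).

From H_k ≅ ker(∂_k) / im(∂_{k+1}) we obtain:

  H_0: rank C_0 − rank ∂_1 = 7 − 6 = 1, and the invariant factors of ∂_1 are all 1, so H_0 ≅ Z.
  H_1: rank ker ∂_1 − rank ∂_2 = (9 − 6) − 0 = 3, and there is no ∂_2, so H_1 ≅ Z^3.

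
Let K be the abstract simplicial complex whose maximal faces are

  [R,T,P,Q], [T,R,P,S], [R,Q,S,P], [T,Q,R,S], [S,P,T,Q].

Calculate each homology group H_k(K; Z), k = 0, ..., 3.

H_0 = Z,  H_1 = 0,  H_2 = 0,  H_3 = Z.

Fix the vertex order P < Q < R < S < T and write every simplex with vertices in increasing order. Then dim K = 3 and the simplices of K are:

  0-simplices (5): P, Q, R, S, T
  1-simplices (10): PQ, PR, PS, PT, QR, QS, QT, RS, RT, ST
  2-simplices (10): PQR, PQS, PQT, PRS, PRT, PST, QRS, QRT, QST, RST
  3-simplices (5): PQRS, PQRT, PQST, PRST, QRST

Hence C_0 ≅ Z^5, C_1 ≅ Z^10, C_2 ≅ Z^10, C_3 ≅ Z^5.

∂_1: C_1 → C_0 sends each edge [p,q] (with p < q) to q − p. For instance
  ∂PR = R − P.
The 5×10 boundary matrix has rank 4 and Smith normal form diag(1,1,1,1).

∂_2: C_2 → C_1 maps a triangle to the signed sum of its edges. For instance
  ∂QRS = RS − QS + QR,
  ∂PQS = QS − PS + PQ.
The resulting 10×10 matrix has rank 6, and its Smith normal form has invariant factors (1,1,1,1,1,1).

Boundary ∂_3: C_3 → C_2 sends each 3-simplex σ to the alternating sum Σ_i (−1)^i (σ with its i-th vertex removed). For instance
  ∂PRST = RST − PST + PRT − PRS,
  ∂PQRS = QRS − PRS + PQS − PQR.
The resulting 10×5 matrix has rank 4, and its Smith normal form has invariant factors (1,1,1,1).

Now H_k = ker ∂_k / im ∂_{k+1}, so:

  H_0: rank C_0 − rank ∂_1 = 5 − 4 = 1, and the invariant factors of ∂_1 are all 1, so H_0 = Z.
  H_1: rank ker ∂_1 − rank ∂_2 = (10 − 4) − 6 = 0, and the invariant factors of ∂_2 are all 1, so H_1 = 0.
  H_2: rank ker ∂_2 − rank ∂_3 = (10 − 6) − 4 = 0, and the invariant factors of ∂_3 are all 1, so H_2 = 0.
  H_3: rank ker ∂_3 − rank ∂_4 = (5 − 4) − 0 = 1, and there is no ∂_4, so H_3 = Z.

As a check, the Euler characteristic is 5 − 10 + 10 − 5 = 0, which agrees with 1 − 0 + 0 − 1 = 0.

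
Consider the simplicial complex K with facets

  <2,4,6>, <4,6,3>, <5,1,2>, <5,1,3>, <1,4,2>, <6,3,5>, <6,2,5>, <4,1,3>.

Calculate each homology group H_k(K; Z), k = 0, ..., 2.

K has 6 vertices, 12 edges, 8 triangles.
rank ∂_0 = 0, rank ∂_1 = 5 ⇒ b_0 = 6 − 0 − 5 = 1; all invariant factors of ∂_1 are 1 so no torsion. So H_0 = Z.
rank ∂_1 = 5, rank ∂_2 = 7 ⇒ b_1 = 12 − 5 − 7 = 0; all invariant factors of ∂_2 are 1 so no torsion. So H_1 = 0.
rank ∂_2 = 7, rank ∂_3 = 0 ⇒ b_2 = 8 − 7 − 0 = 1. So H_2 = Z.

H_0 ≅ Z,  H_1 = 0,  H_2 ≅ Z.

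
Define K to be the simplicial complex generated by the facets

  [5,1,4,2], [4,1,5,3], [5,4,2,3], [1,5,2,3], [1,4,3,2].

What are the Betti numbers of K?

b_0 = 1, b_1 = 0, b_2 = 0, b_3 = 1.

Order the vertices as 1 < 2 < 3 < 4 < 5. Listing each simplex with vertices in this order, K has dimension 3 with simplices:

  0-simplices (5): [1], [2], [3], [4], [5]
  1-simplices (10): [1,2], [1,3], [1,4], [1,5], [2,3], [2,4], [2,5], [3,4], [3,5], [4,5]
  2-simplices (10): [1,2,3], [1,2,4], [1,2,5], [1,3,4], [1,3,5], [1,4,5], [2,3,4], [2,3,5], [2,4,5], [3,4,5]
  3-simplices (5): [1,2,3,4], [1,2,3,5], [1,2,4,5], [1,3,4,5], [2,3,4,5]

Hence C_0 ≅ Z^5, C_1 ≅ Z^10, C_2 ≅ Z^10, C_3 ≅ Z^5.

The boundary map ∂_1: C_1 → C_0 maps an edge to its endpoints' difference, ∂[p,q] = q − p.
As a 5×10 matrix over Z this has rank 4, with invariant factors (1,1,1,1).

The boundary map ∂_2: C_2 → C_1 maps a triangle to the signed sum of its edges. For instance
  ∂[1,2,4] = [2,4] − [1,4] + [1,2],
  ∂[3,4,5] = [4,5] − [3,5] + [3,4].
The 10×10 boundary matrix has rank 6 and Smith normal form diag(1,1,1,1,1,1).

∂_3: C_3 → C_2 sends each 3-simplex σ to the alternating sum Σ_i (−1)^i (σ with its i-th vertex removed). For instance
  ∂[1,2,3,4] = [2,3,4] − [1,3,4] + [1,2,4] − [1,2,3],
  ∂[1,2,4,5] = [2,4,5] − [1,4,5] + [1,2,5] − [1,2,4].
As a 10×5 matrix over Z this has rank 4, with invariant factors (1,1,1,1).

Computing H_k = (kernel of ∂_k) / (image of ∂_{k+1}):

  H_0: rank C_0 − rank ∂_1 = 5 − 4 = 1, and the invariant factors of ∂_1 are all 1, so H_0 = Z.
  H_1: rank ker ∂_1 − rank ∂_2 = (10 − 4) − 6 = 0, and the invariant factors of ∂_2 are all 1, so H_1 = 0.
  H_2: rank ker ∂_2 − rank ∂_3 = (10 − 6) − 4 = 0, and the invariant factors of ∂_3 are all 1, so H_2 = 0.
  H_3: rank ker ∂_3 − rank ∂_4 = (5 − 4) − 0 = 1, and there is no ∂_4, so H_3 = Z.

Hence the Betti numbers are b_0 = 1, b_1 = 0, b_2 = 0, b_3 = 1.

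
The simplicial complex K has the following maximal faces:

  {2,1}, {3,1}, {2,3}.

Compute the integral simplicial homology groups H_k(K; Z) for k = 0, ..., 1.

H_0 = Z,  H_1 = Z.

Fix the vertex order 1 < 2 < 3 and write every simplex with vertices in increasing order. Then dim K = 1 and the simplices of K are:

  0-simplices (3): [1], [2], [3]
  1-simplices (3): [1,2], [1,3], [2,3]

so the chain groups are C_0 ≅ Z^3, C_1 ≅ Z^3.

The boundary map ∂_1: C_1 → C_0 sends each edge [p,q] (with p < q) to q − p.
The resulting 3×3 matrix has rank 2, and its Smith normal form has invariant factors (1,1).

Computing H_k = (kernel of ∂_k) / (image of ∂_{k+1}):

  H_0: rank C_0 − rank ∂_1 = 3 − 2 = 1, and the invariant factors of ∂_1 are all 1, so H_0 = Z.
  H_1: rank ker ∂_1 − rank ∂_2 = (3 − 2) − 0 = 1, and there is no ∂_2, so H_1 = Z.

As a check, the Euler characteristic is 3 − 3 = 0, which agrees with 1 − 1 = 0.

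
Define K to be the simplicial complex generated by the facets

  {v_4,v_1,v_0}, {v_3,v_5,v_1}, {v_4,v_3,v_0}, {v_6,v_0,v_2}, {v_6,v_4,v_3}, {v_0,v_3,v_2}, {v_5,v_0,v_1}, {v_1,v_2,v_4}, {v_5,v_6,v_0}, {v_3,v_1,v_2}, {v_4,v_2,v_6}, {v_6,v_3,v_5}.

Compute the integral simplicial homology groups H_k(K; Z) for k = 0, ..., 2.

We work with the vertex ordering v_0 < v_1 < v_2 < v_3 < v_4 < v_5 < v_6. The simplices of K, each written with vertices in increasing order, are:

  0-simplices (7): [v_0], [v_1], [v_2], [v_3], [v_4], [v_5], [v_6]
  1-simplices (18): (18 of them)
  2-simplices (12): (12 of them)

Hence C_0 ≅ Z^7, C_1 ≅ Z^18, C_2 ≅ Z^12.

∂_1: C_1 → C_0 is given by ∂[p,q] = [q] − [p]. For instance
  ∂[v_2,v_3] = [v_3] − [v_2].
The 7×18 boundary matrix has rank 6 and Smith normal form diag(1,1,1,1,1,1).

∂_2: C_2 → C_1 acts by ∂[p,q,r] = [q,r] − [p,r] + [p,q]. For instance
  ∂[v_3,v_4,v_6] = [v_4,v_6] − [v_3,v_6] + [v_3,v_4],
  ∂[v_2,v_4,v_6] = [v_4,v_6] − [v_2,v_6] + [v_2,v_4].
The 18×12 boundary matrix has rank 12 and Smith normal form diag(1,1,1,1,1,1,1,1,1,1,1,2).

From H_k ≅ ker(∂_k) / im(∂_{k+1}) we obtain:

  H_0: rank C_0 − rank ∂_1 = 7 − 6 = 1, and the invariant factors of ∂_1 are all 1, so H_0 ≅ Z.
  H_1: rank ker ∂_1 − rank ∂_2 = (18 − 6) − 12 = 0, and ∂_2 has invariant factor 2 > 1, so H_1 ≅ Z/2Z.
  H_2: rank ker ∂_2 − rank ∂_3 = (12 − 12) − 0 = 0, and there is no ∂_3, so H_2 ≅ 0.

H_0 = Z,  H_1 = Z/2Z,  H_2 = 0.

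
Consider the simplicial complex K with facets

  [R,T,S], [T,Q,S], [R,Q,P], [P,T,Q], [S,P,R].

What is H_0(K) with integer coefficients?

Fix the vertex order P < Q < R < S < T and write every simplex with vertices in increasing order. Then dim K = 2 and the simplices of K are:

  0-simplices (5): P, Q, R, S, T
  1-simplices (10): PQ, PR, PS, PT, QR, QS, QT, RS, RT, ST
  2-simplices (5): PQR, PQT, PRS, QST, RST

so the chain groups are C_0 ≅ Z^5, C_1 ≅ Z^10, C_2 ≅ Z^5.

Boundary ∂_1: C_1 → C_0 maps an edge to its endpoints' difference, ∂[p,q] = q − p. For instance
  ∂ST = T − S.
The resulting 5×10 matrix has rank 4, and its Smith normal form has invariant factors (1,1,1,1).

The boundary map ∂_2: C_2 → C_1 acts by ∂[p,q,r] = [q,r] − [p,r] + [p,q]. For instance
  ∂PQT = QT − PT + PQ,
  ∂PQR = QR − PR + PQ.
The resulting 10×5 matrix has rank 5, and its Smith normal form has invariant factors (1,1,1,1,1).

Reading off H_k = ker ∂_k / im ∂_{k+1}:

  H_0: rank C_0 − rank ∂_1 = 5 − 4 = 1, and the invariant factors of ∂_1 are all 1, so H_0 ≅ Z.

H_0 ≅ Z.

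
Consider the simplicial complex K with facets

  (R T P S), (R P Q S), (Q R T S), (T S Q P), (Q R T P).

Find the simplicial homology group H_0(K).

Fix the vertex order P < Q < R < S < T and write every simplex with vertices in increasing order. Then dim K = 3 and the simplices of K are:

  0-simplices (5): P, Q, R, S, T
  1-simplices (10): PQ, PR, PS, PT, QR, QS, QT, RS, RT, ST
  2-simplices (10): PQR, PQS, PQT, PRS, PRT, PST, QRS, QRT, QST, RST
  3-simplices (5): PQRS, PQRT, PQST, PRST, QRST

giving chain groups C_0 ≅ Z^5, C_1 ≅ Z^10, C_2 ≅ Z^10, C_3 ≅ Z^5.

∂_1: C_1 → C_0 is given by ∂[p,q] = [q] − [p]. For instance
  ∂QS = S − Q.
The 5×10 boundary matrix has rank 4 and Smith normal form diag(1,1,1,1).

The boundary map ∂_2: C_2 → C_1 acts by ∂[p,q,r] = [q,r] − [p,r] + [p,q]. For instance
  ∂PRS = RS − PS + PR,
  ∂PST = ST − PT + PS.
The resulting 10×10 matrix has rank 6, and its Smith normal form has invariant factors (1,1,1,1,1,1).

∂_3: C_3 → C_2 sends each 3-simplex σ to the alternating sum Σ_i (−1)^i (σ with its i-th vertex removed). For instance
  ∂QRST = RST − QST + QRT − QRS,
  ∂PQRS = QRS − PRS + PQS − PQR.
The 10×5 boundary matrix has rank 4 and Smith normal form diag(1,1,1,1).

Now H_k = ker ∂_k / im ∂_{k+1}, so:

  H_0: rank C_0 − rank ∂_1 = 5 − 4 = 1, and the invariant factors of ∂_1 are all 1, so H_0 ≅ Z.

H_0 ≅ Z.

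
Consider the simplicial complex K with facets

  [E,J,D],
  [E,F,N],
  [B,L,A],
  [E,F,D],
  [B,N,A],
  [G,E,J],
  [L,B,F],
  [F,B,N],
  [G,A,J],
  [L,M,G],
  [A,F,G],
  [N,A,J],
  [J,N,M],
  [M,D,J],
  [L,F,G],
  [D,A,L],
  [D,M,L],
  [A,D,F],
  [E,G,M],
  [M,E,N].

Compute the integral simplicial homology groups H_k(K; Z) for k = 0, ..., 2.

H_0 = Z,  H_1 = Z ⊕ Z/2Z,  H_2 = 0.

Take the total order A < B < D < E < F < G < J < L < M < N on the vertex set. Then K (dimension 2) consists of the simplices:

  0-simplices (10): A, B, D, E, F, G, J, L, M, N
  1-simplices (30): AB, AD, AF, AG, AJ, AL, AN, BF, BL, BN, DE, DF, DJ, DL, DM, EF, EG, EJ, EM, EN, FG, FL, FN, GJ, GL, GM, JM, JN, LM, MN
  2-simplices (20): ABL, ABN, ADF, ADL, AFG, AGJ, AJN, BFL, BFN, DEF, DEJ, DJM, DLM, EFN, EGJ, EGM, EMN, FGL, GLM, JMN

Hence C_0 ≅ Z^10, C_1 ≅ Z^30, C_2 ≅ Z^20.

∂_1: C_1 → C_0 is given by ∂[p,q] = [q] − [p].
As a 10×30 matrix over Z this has rank 9, with invariant factors (1,1,1,1,1,1,1,1,1).

∂_2: C_2 → C_1 maps a triangle to the signed sum of its edges. For instance
  ∂ADF = DF − AF + AD,
  ∂JMN = MN − JN + JM.
The 30×20 boundary matrix has rank 20 and Smith normal form diag(1,1,1,1,1,1,1,1,1,1,1,1,1,1,1,1,1,1,1,2).

Now H_k = ker ∂_k / im ∂_{k+1}, so:

  H_0: rank C_0 − rank ∂_1 = 10 − 9 = 1, and the invariant factors of ∂_1 are all 1, so H_0 ≅ Z.
  H_1: rank ker ∂_1 − rank ∂_2 = (30 − 9) − 20 = 1, and ∂_2 has invariant factor 2 > 1, so H_1 ≅ Z ⊕ Z/2Z.
  H_2: rank ker ∂_2 − rank ∂_3 = (20 − 20) − 0 = 0, and there is no ∂_3, so H_2 ≅ 0.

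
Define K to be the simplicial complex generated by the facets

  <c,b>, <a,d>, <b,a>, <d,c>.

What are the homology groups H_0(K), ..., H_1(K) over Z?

H_0 = Z,  H_1 = Z.

Order the vertices as a < b < c < d. Listing each simplex with vertices in this order, K has dimension 1 with simplices:

  0-simplices (4): a, b, c, d
  1-simplices (4): ab, ad, bc, cd

giving chain groups C_0 ≅ Z^4, C_1 ≅ Z^4.

∂_1: C_1 → C_0 sends each edge [p,q] (with p < q) to q − p. For instance
  ∂ad = d − a.
This gives a 4×4 integer matrix of rank 3; reducing to Smith normal form yields diagonal entries (1,1,1).

Computing H_k = (kernel of ∂_k) / (image of ∂_{k+1}):

  H_0: rank C_0 − rank ∂_1 = 4 − 3 = 1, and the invariant factors of ∂_1 are all 1, so H_0 ≅ Z.
  H_1: rank ker ∂_1 − rank ∂_2 = (4 − 3) − 0 = 1, and there is no ∂_2, so H_1 ≅ Z.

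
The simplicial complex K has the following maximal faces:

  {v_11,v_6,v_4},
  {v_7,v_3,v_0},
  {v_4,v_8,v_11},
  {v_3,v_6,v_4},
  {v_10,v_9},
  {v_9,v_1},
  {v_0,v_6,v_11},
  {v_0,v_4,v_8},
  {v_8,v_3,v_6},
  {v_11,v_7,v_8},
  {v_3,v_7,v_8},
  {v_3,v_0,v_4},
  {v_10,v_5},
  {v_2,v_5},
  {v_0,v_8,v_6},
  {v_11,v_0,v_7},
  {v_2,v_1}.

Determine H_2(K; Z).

We work with the vertex ordering v_0 < v_1 < v_2 < v_3 < v_4 < v_5 < v_6 < v_7 < v_8 < v_9 < v_10 < v_11. The simplices of K, each written with vertices in increasing order, are:

  0-simplices (12): [v_0], [v_1], [v_2], [v_3], [v_4], [v_5], [v_6], [v_7], [v_8], [v_9], [v_10], [v_11]
  1-simplices (23): (23 of them)
  2-simplices (12): (12 of them)

giving chain groups C_0 ≅ Z^12, C_1 ≅ Z^23, C_2 ≅ Z^12.

The boundary map ∂_1: C_1 → C_0 maps an edge to its endpoints' difference, ∂[p,q] = q − p. For instance
  ∂[v_4,v_8] = [v_8] − [v_4].
The resulting 12×23 matrix has rank 10, and its Smith normal form has invariant factors (1,1,1,1,1,1,1,1,1,1).

The boundary map ∂_2: C_2 → C_1 maps a triangle to the signed sum of its edges. For instance
  ∂[v_4,v_6,v_11] = [v_6,v_11] − [v_4,v_11] + [v_4,v_6],
  ∂[v_3,v_6,v_8] = [v_6,v_8] − [v_3,v_8] + [v_3,v_6].
The resulting 23×12 matrix has rank 12, and its Smith normal form has invariant factors (1,1,1,1,1,1,1,1,1,1,1,2).

Computing H_k = (kernel of ∂_k) / (image of ∂_{k+1}):

  H_2: rank ker ∂_2 − rank ∂_3 = (12 − 12) − 0 = 0, and there is no ∂_3, so H_2 = 0.

H_2 ≅ 0.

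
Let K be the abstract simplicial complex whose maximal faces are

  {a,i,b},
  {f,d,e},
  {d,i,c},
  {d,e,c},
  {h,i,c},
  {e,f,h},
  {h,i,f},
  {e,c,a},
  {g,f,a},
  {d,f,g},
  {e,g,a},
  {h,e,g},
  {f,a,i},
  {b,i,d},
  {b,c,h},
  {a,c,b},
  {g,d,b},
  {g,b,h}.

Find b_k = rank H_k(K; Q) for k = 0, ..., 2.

b_0 = 1, b_1 = 1, b_2 = 0.

K has 9 vertices, 27 edges, 18 triangles.
rank ∂_0 = 0, rank ∂_1 = 8 ⇒ b_0 = 9 − 0 − 8 = 1; all invariant factors of ∂_1 are 1 so no torsion. So H_0 = Z.
rank ∂_1 = 8, rank ∂_2 = 18 ⇒ b_1 = 27 − 8 − 18 = 1; ∂_2 has invariant factor(s) [2] giving torsion. So H_1 = Z ⊕ Z/2Z.
rank ∂_2 = 18, rank ∂_3 = 0 ⇒ b_2 = 18 − 18 − 0 = 0. So H_2 = 0.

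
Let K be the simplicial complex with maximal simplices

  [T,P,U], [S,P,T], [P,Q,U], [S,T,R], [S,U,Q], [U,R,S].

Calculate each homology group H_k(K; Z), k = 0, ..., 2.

H_0 ≅ Z,  H_1 ≅ Z,  H_2 = 0.

We work with the vertex ordering P < Q < R < S < T < U. The simplices of K, each written with vertices in increasing order, are:

  0-simplices (6): P, Q, R, S, T, U
  1-simplices (12): PQ, PS, PT, PU, QS, QU, RS, RT, RU, ST, SU, TU
  2-simplices (6): PQU, PST, PTU, QSU, RST, RSU

giving chain groups C_0 ≅ Z^6, C_1 ≅ Z^12, C_2 ≅ Z^6.

∂_1: C_1 → C_0 is given by ∂[p,q] = [q] − [p]. For instance
  ∂ST = T − S.
As a 6×12 matrix over Z this has rank 5, with invariant factors (1,1,1,1,1).

The boundary map ∂_2: C_2 → C_1 sends each 2-simplex [p,q,r] to [q,r] − [p,r] + [p,q]. For instance
  ∂QSU = SU − QU + QS,
  ∂RSU = SU − RU + RS.
As a 12×6 matrix over Z this has rank 6, with invariant factors (1,1,1,1,1,1).

Computing H_k = (kernel of ∂_k) / (image of ∂_{k+1}):

  H_0: rank C_0 − rank ∂_1 = 6 − 5 = 1, and the invariant factors of ∂_1 are all 1, so H_0 = Z.
  H_1: rank ker ∂_1 − rank ∂_2 = (12 − 5) − 6 = 1, and the invariant factors of ∂_2 are all 1, so H_1 = Z.
  H_2: rank ker ∂_2 − rank ∂_3 = (6 − 6) − 0 = 0, and there is no ∂_3, so H_2 = 0.

As a check, the Euler characteristic is 6 − 12 + 6 = 0, which agrees with 1 − 1 + 0 = 0.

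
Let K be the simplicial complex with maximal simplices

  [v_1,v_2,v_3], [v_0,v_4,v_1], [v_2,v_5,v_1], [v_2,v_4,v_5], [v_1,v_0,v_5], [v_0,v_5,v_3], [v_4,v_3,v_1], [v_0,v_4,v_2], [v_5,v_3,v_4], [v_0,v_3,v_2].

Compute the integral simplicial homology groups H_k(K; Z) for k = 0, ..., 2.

H_0 = Z,  H_1 = Z/2Z,  H_2 = 0.

K has 6 vertices, 15 edges, 10 triangles.
rank ∂_0 = 0, rank ∂_1 = 5 ⇒ b_0 = 6 − 0 − 5 = 1; all invariant factors of ∂_1 are 1 so no torsion. So H_0 ≅ Z.
rank ∂_1 = 5, rank ∂_2 = 10 ⇒ b_1 = 15 − 5 − 10 = 0; ∂_2 has invariant factor(s) [2] giving torsion. So H_1 ≅ Z/2Z.
rank ∂_2 = 10, rank ∂_3 = 0 ⇒ b_2 = 10 − 10 − 0 = 0. So H_2 ≅ 0.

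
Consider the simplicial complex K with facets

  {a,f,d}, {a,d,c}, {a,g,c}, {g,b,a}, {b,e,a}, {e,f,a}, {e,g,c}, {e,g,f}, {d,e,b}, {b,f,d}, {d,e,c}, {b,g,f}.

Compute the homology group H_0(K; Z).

H_0 = Z.

Fix the vertex order a < b < c < d < e < f < g and write every simplex with vertices in increasing order. Then dim K = 2 and the simplices of K are:

  0-simplices (7): a, b, c, d, e, f, g
  1-simplices (18): ab, ac, ad, ae, af, ag, bd, be, bf, bg, cd, ce, cg, de, df, ef, eg, fg
  2-simplices (12): abe, abg, acd, acg, adf, aef, bde, bdf, bfg, cde, ceg, efg

so the chain groups are C_0 ≅ Z^7, C_1 ≅ Z^18, C_2 ≅ Z^12.

The boundary map ∂_1: C_1 → C_0 is given by ∂[p,q] = [q] − [p].
This gives a 7×18 integer matrix of rank 6; reducing to Smith normal form yields diagonal entries (1,1,1,1,1,1).

∂_2: C_2 → C_1 acts by ∂[p,q,r] = [q,r] − [p,r] + [p,q]. For instance
  ∂bfg = fg − bg + bf,
  ∂ceg = eg − cg + ce.
The resulting 18×12 matrix has rank 12, and its Smith normal form has invariant factors (1,1,1,1,1,1,1,1,1,1,1,2).

Now H_k = ker ∂_k / im ∂_{k+1}, so:

  H_0: rank C_0 − rank ∂_1 = 7 − 6 = 1, and the invariant factors of ∂_1 are all 1, so H_0 ≅ Z.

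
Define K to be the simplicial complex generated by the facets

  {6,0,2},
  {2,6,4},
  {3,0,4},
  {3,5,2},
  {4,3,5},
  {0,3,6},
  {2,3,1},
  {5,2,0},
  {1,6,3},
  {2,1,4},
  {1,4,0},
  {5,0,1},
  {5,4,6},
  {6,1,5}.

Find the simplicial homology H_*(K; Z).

H_0 = Z,  H_1 = Z^2,  H_2 = Z.

Fix the vertex order 0 < 1 < 2 < 3 < 4 < 5 < 6 and write every simplex with vertices in increasing order. Then dim K = 2 and the simplices of K are:

  0-simplices (7): [0], [1], [2], [3], [4], [5], [6]
  1-simplices (21): [0,1], [0,2], [0,3], [0,4], [0,5], [0,6], [1,2], [1,3], [1,4], [1,5], [1,6], [2,3], [2,4], [2,5], [2,6], [3,4], [3,5], [3,6], [4,5], [4,6], [5,6]
  2-simplices (14): [0,1,4], [0,1,5], [0,2,5], [0,2,6], [0,3,4], [0,3,6], [1,2,3], [1,2,4], [1,3,6], [1,5,6], [2,3,5], [2,4,6], [3,4,5], [4,5,6]

giving chain groups C_0 ≅ Z^7, C_1 ≅ Z^21, C_2 ≅ Z^14.

The boundary map ∂_1: C_1 → C_0 maps an edge to its endpoints' difference, ∂[p,q] = q − p. For instance
  ∂[1,3] = [3] − [1].
The resulting 7×21 matrix has rank 6, and its Smith normal form has invariant factors (1,1,1,1,1,1).

∂_2: C_2 → C_1 acts by ∂[p,q,r] = [q,r] − [p,r] + [p,q]. For instance
  ∂[4,5,6] = [5,6] − [4,6] + [4,5],
  ∂[0,3,6] = [3,6] − [0,6] + [0,3].
The resulting 21×14 matrix has rank 13, and its Smith normal form has invariant factors (1,1,1,1,1,1,1,1,1,1,1,1,1).

Reading off H_k = ker ∂_k / im ∂_{k+1}:

  H_0: rank C_0 − rank ∂_1 = 7 − 6 = 1, and the invariant factors of ∂_1 are all 1, so H_0 ≅ Z.
  H_1: rank ker ∂_1 − rank ∂_2 = (21 − 6) − 13 = 2, and the invariant factors of ∂_2 are all 1, so H_1 ≅ Z^2.
  H_2: rank ker ∂_2 − rank ∂_3 = (14 − 13) − 0 = 1, and there is no ∂_3, so H_2 ≅ Z.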